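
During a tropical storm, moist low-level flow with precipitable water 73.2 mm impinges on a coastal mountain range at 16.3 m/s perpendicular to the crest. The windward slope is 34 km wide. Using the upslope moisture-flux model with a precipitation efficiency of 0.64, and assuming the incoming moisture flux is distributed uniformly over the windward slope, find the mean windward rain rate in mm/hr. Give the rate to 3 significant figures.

Incoming column moisture flux per unit ridge length: F = V × PW = 16.3 × 73.2 = 1193.16 mm·m/s.
Spread over the 34 km slope with efficiency ε = 0.64: R = ε·F/W = 0.64 × 1193.16 / 34000 m = 2.246e-02 mm/s.
R = 2.246e-02 × 3600 = 80.9 mm/hr.

R ≈ 80.9 mm/hr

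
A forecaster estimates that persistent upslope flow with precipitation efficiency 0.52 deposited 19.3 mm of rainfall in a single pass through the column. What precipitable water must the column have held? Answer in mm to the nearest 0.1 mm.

PW = rainfall / ε = 19.3 / 0.52 = 37.1 mm.

PW ≈ 37.1 mm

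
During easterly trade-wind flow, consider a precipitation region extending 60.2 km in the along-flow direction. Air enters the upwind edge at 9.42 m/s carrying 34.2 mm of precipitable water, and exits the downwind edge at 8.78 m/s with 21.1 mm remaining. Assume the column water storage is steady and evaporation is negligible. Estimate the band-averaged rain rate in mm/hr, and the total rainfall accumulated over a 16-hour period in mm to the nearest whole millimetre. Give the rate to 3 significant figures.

R ≈ 8.19 mm/hr; total ≈ 131 mm

Column moisture flux per unit crosswind length is F = V × PW.
Inflow: F_in = 9.42 × 34.2 = 322.164 mm·m/s
Outflow: F_out = 8.78 × 21.1 = 185.258 mm·m/s
Steady-state rate R = (F_in − F_out)/L = (322.164 − 185.258) / 60200 m = 2.274e-03 mm/s.
R = 2.274e-03 × 3600 = 8.19 mm/hr.
Over 16 h: total = 8.19 × 16 = 131.04 ≈ 131 mm.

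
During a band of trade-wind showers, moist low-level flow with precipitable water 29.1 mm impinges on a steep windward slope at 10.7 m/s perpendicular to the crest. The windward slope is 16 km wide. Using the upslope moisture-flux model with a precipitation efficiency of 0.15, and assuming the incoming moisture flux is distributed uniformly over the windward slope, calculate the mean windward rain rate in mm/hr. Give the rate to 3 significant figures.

R ≈ 10.5 mm/hr

Incoming column moisture flux per unit ridge length: F = V × PW = 10.7 × 29.1 = 311.37 mm·m/s.
Spread over the 16 km slope with efficiency ε = 0.15: R = ε·F/W = 0.15 × 311.37 / 16000 m = 2.919e-03 mm/s.
R = 2.919e-03 × 3600 = 10.5 mm/hr.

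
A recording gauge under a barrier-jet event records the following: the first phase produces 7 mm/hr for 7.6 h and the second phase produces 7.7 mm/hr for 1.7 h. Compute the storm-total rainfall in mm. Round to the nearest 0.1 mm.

Total = Σ Rᵢ Δtᵢ = 7 × 7.6 + 7.7 × 1.7
      = 53.2 + 13.09 = 66.3 mm.

total ≈ 66.3 mm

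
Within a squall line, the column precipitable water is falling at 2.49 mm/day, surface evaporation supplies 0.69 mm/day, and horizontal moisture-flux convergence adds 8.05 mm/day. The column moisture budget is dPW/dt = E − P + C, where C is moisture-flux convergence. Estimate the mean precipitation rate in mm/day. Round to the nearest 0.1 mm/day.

P ≈ 11.2 mm/day

dPW/dt = -2.49 mm/day.
P = E + C − dPW/dt = 0.69 + (8.05) − (-2.49) = 11.2 mm/day.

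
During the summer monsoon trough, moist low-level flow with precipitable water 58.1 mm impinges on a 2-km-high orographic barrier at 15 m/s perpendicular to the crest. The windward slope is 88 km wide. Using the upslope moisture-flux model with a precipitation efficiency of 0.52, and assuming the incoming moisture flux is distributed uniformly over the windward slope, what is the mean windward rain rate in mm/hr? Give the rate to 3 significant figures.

Incoming column moisture flux per unit ridge length: F = V × PW = 15 × 58.1 = 871.5 mm·m/s.
Spread over the 88 km slope with efficiency ε = 0.52: R = ε·F/W = 0.52 × 871.5 / 88000 m = 5.150e-03 mm/s.
R = 5.150e-03 × 3600 = 18.5 mm/hr.

R ≈ 18.5 mm/hr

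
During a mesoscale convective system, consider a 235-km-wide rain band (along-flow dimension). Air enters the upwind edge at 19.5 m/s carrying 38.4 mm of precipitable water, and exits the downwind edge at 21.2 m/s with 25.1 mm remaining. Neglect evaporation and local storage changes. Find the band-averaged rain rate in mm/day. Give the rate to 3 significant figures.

Column moisture flux per unit crosswind length is F = V × PW.
Inflow: F_in = 19.5 × 38.4 = 748.8 mm·m/s
Outflow: F_out = 21.2 × 25.1 = 532.12 mm·m/s
Steady-state rate R = (F_in − F_out)/L = (748.8 − 532.12) / 235000 m = 9.220e-04 mm/s.
R = 9.220e-04 × 3600 × 24 = 79.7 mm/day.

R ≈ 79.7 mm/day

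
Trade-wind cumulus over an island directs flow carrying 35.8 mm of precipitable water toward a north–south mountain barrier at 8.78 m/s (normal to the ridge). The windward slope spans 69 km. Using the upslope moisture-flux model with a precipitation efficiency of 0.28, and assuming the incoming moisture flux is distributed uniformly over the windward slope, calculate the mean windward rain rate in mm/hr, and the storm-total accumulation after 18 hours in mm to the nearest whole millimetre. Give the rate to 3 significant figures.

Incoming column moisture flux per unit ridge length: F = V × PW = 8.78 × 35.8 = 314.324 mm·m/s.
Spread over the 69 km slope with efficiency ε = 0.28: R = ε·F/W = 0.28 × 314.324 / 69000 m = 1.276e-03 mm/s.
R = 1.276e-03 × 3600 = 4.59 mm/hr.
Over 18 h: total = 4.59 × 18 = 82.62 ≈ 83 mm.

R ≈ 4.59 mm/hr; total ≈ 83 mm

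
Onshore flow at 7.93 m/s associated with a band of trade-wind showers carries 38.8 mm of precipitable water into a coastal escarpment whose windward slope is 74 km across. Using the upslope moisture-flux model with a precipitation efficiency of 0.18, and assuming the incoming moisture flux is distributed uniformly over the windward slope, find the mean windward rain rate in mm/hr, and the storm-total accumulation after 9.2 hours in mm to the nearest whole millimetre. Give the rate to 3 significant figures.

R ≈ 2.69 mm/hr; total ≈ 25 mm

Incoming column moisture flux per unit ridge length: F = V × PW = 7.93 × 38.8 = 307.684 mm·m/s.
Spread over the 74 km slope with efficiency ε = 0.18: R = ε·F/W = 0.18 × 307.684 / 74000 m = 7.484e-04 mm/s.
R = 7.484e-04 × 3600 = 2.69 mm/hr.
Over 9.2 h: total = 2.69 × 9.2 = 24.748 ≈ 25 mm.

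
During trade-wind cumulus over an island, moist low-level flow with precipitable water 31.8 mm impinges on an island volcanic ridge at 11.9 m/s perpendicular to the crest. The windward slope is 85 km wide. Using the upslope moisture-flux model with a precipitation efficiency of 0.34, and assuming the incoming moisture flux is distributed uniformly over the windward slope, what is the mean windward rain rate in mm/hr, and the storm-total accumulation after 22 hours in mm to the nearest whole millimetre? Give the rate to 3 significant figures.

R ≈ 5.45 mm/hr; total ≈ 120 mm

Incoming column moisture flux per unit ridge length: F = V × PW = 11.9 × 31.8 = 378.42 mm·m/s.
Spread over the 85 km slope with efficiency ε = 0.34: R = ε·F/W = 0.34 × 378.42 / 85000 m = 1.514e-03 mm/s.
R = 1.514e-03 × 3600 = 5.45 mm/hr.
Over 22 h: total = 5.45 × 22 = 119.9 ≈ 120 mm.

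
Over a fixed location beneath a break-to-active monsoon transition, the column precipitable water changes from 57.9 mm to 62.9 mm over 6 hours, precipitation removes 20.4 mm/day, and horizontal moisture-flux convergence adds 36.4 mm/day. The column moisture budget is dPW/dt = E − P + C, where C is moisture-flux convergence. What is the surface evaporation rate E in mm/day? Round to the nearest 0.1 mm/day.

E ≈ 4.0 mm/day

dPW/dt = (62.9 − 57.9) mm / (6/24 day) = +20.000 mm/day.
E = dPW/dt + P − C = (+20.000) + 20.4 − (36.4) = 4.0 mm/day.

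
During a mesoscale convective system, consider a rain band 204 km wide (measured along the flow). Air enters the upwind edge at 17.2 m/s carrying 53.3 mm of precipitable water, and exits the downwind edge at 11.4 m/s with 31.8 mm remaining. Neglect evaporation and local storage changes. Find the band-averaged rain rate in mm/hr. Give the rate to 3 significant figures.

Column moisture flux per unit crosswind length is F = V × PW.
Inflow: F_in = 17.2 × 53.3 = 916.76 mm·m/s
Outflow: F_out = 11.4 × 31.8 = 362.52 mm·m/s
Steady-state rate R = (F_in − F_out)/L = (916.76 − 362.52) / 204000 m = 2.717e-03 mm/s.
R = 2.717e-03 × 3600 = 9.78 mm/hr.

R ≈ 9.78 mm/hr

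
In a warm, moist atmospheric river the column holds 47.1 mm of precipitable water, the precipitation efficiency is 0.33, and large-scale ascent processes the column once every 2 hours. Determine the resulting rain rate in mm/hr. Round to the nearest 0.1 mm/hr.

R ≈ 7.8 mm/hr

Each overturning extracts ε × PW = 0.33 × 47.1 = 15.543 mm.
Rate = ε·PW / τ = 15.543 / 2 h = 7.8 mm/hr.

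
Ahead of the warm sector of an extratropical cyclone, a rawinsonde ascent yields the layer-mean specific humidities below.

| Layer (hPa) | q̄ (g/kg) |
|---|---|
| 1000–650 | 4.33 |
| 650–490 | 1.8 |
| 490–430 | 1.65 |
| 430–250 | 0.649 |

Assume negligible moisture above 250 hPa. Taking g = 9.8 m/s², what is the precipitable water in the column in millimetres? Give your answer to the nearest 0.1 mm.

PW ≈ 20.6 mm

Precipitable water is the column-integrated vapour mass per unit area: PW = (1/g) Σ q̄ Δp, with q in kg/kg and Δp in Pa (1 kg/m² of water = 1 mm).
Layer 1000–650 hPa: Δp = 350 hPa = 35000 Pa, q̄ = 0.00433 kg/kg → 0.00433 × 35000 / 9.8 = 15.46 mm
Layer 650–490 hPa: Δp = 160 hPa = 16000 Pa, q̄ = 0.0018 kg/kg → 0.0018 × 16000 / 9.8 = 2.94 mm
Layer 490–430 hPa: Δp = 60 hPa = 6000 Pa, q̄ = 0.00165 kg/kg → 0.00165 × 6000 / 9.8 = 1.01 mm
Layer 430–250 hPa: Δp = 180 hPa = 18000 Pa, q̄ = 0.000649 kg/kg → 0.000649 × 18000 / 9.8 = 1.19 mm
PW = 15.46 + 2.94 + 1.01 + 1.19 = 20.60 ≈ 20.6 mm.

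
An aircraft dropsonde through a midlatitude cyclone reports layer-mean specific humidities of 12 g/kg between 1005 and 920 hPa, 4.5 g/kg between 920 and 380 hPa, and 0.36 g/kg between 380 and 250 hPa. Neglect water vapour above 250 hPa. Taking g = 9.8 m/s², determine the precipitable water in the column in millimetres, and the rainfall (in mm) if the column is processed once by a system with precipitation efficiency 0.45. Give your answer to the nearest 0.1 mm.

Precipitable water is the column-integrated vapour mass per unit area: PW = (1/g) Σ q̄ Δp, with q in kg/kg and Δp in Pa (1 kg/m² of water = 1 mm).
Layer 1005–920 hPa: Δp = 85 hPa = 8500 Pa, q̄ = 0.012 kg/kg → 0.012 × 8500 / 9.8 = 10.41 mm
Layer 920–380 hPa: Δp = 540 hPa = 54000 Pa, q̄ = 0.0045 kg/kg → 0.0045 × 54000 / 9.8 = 24.80 mm
Layer 380–250 hPa: Δp = 130 hPa = 13000 Pa, q̄ = 0.00036 kg/kg → 0.00036 × 13000 / 9.8 = 0.48 mm
PW = 10.41 + 24.80 + 0.48 = 35.69 ≈ 35.7 mm.
Rainfall = ε × PW = 0.45 × 35.7 = 16.1 mm.

PW ≈ 35.7 mm; rainfall ≈ 16.1 mm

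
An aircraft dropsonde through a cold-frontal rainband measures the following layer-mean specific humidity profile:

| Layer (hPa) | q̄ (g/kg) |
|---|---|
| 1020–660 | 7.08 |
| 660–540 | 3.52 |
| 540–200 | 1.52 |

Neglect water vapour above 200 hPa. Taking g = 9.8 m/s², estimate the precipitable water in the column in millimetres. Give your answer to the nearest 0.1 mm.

PW ≈ 35.6 mm

Precipitable water is the column-integrated vapour mass per unit area: PW = (1/g) Σ q̄ Δp, with q in kg/kg and Δp in Pa (1 kg/m² of water = 1 mm).
Layer 1020–660 hPa: Δp = 360 hPa = 36000 Pa, q̄ = 0.00708 kg/kg → 0.00708 × 36000 / 9.8 = 26.01 mm
Layer 660–540 hPa: Δp = 120 hPa = 12000 Pa, q̄ = 0.00352 kg/kg → 0.00352 × 12000 / 9.8 = 4.31 mm
Layer 540–200 hPa: Δp = 340 hPa = 34000 Pa, q̄ = 0.00152 kg/kg → 0.00152 × 34000 / 9.8 = 5.27 mm
PW = 26.01 + 4.31 + 5.27 = 35.59 ≈ 35.6 mm.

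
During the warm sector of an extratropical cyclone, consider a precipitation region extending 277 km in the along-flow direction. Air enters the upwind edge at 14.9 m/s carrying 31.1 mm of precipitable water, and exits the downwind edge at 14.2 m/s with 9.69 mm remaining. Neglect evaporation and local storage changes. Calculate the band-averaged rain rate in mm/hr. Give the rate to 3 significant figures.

Column moisture flux per unit crosswind length is F = V × PW.
Inflow: F_in = 14.9 × 31.1 = 463.39 mm·m/s
Outflow: F_out = 14.2 × 9.69 = 137.598 mm·m/s
Steady-state rate R = (F_in − F_out)/L = (463.39 − 137.598) / 277000 m = 1.176e-03 mm/s.
R = 1.176e-03 × 3600 = 4.23 mm/hr.

R ≈ 4.23 mm/hr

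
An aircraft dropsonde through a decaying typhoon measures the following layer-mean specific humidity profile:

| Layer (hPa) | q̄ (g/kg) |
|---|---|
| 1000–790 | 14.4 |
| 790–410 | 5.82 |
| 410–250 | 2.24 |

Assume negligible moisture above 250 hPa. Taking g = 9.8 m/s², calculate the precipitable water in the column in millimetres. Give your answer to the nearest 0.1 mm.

Precipitable water is the column-integrated vapour mass per unit area: PW = (1/g) Σ q̄ Δp, with q in kg/kg and Δp in Pa (1 kg/m² of water = 1 mm).
Layer 1000–790 hPa: Δp = 210 hPa = 21000 Pa, q̄ = 0.0144 kg/kg → 0.0144 × 21000 / 9.8 = 30.86 mm
Layer 790–410 hPa: Δp = 380 hPa = 38000 Pa, q̄ = 0.00582 kg/kg → 0.00582 × 38000 / 9.8 = 22.57 mm
Layer 410–250 hPa: Δp = 160 hPa = 16000 Pa, q̄ = 0.00224 kg/kg → 0.00224 × 16000 / 9.8 = 3.66 mm
PW = 30.86 + 22.57 + 3.66 = 57.09 ≈ 57.1 mm.

PW ≈ 57.1 mm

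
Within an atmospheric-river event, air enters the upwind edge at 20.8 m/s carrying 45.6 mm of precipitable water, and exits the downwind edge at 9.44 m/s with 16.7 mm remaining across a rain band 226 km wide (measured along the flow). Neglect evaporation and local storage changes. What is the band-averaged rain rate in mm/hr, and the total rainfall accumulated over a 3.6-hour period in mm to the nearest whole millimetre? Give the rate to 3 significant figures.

Column moisture flux per unit crosswind length is F = V × PW.
Inflow: F_in = 20.8 × 45.6 = 948.48 mm·m/s
Outflow: F_out = 9.44 × 16.7 = 157.648 mm·m/s
Steady-state rate R = (F_in − F_out)/L = (948.48 − 157.648) / 226000 m = 3.499e-03 mm/s.
R = 3.499e-03 × 3600 = 12.6 mm/hr.
Over 3.6 h: total = 12.6 × 3.6 = 45.36 ≈ 45 mm.

R ≈ 12.6 mm/hr; total ≈ 45 mm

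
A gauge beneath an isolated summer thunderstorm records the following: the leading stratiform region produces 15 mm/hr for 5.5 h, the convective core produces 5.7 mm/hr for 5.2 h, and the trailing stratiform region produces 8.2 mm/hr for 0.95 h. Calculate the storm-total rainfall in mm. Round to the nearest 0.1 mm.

Total = Σ Rᵢ Δtᵢ = 15 × 5.5 + 5.7 × 5.2 + 8.2 × 0.95
      = 82.5 + 29.64 + 7.79 = 119.9 mm.

total ≈ 119.9 mm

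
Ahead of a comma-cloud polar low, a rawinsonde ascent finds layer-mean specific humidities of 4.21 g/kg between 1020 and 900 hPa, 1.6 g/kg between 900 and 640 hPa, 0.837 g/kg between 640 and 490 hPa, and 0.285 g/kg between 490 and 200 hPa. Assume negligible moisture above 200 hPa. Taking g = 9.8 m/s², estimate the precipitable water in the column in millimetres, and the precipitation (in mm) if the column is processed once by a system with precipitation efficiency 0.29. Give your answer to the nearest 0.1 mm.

Precipitable water is the column-integrated vapour mass per unit area: PW = (1/g) Σ q̄ Δp, with q in kg/kg and Δp in Pa (1 kg/m² of water = 1 mm).
Layer 1020–900 hPa: Δp = 120 hPa = 12000 Pa, q̄ = 0.00421 kg/kg → 0.00421 × 12000 / 9.8 = 5.16 mm
Layer 900–640 hPa: Δp = 260 hPa = 26000 Pa, q̄ = 0.0016 kg/kg → 0.0016 × 26000 / 9.8 = 4.24 mm
Layer 640–490 hPa: Δp = 150 hPa = 15000 Pa, q̄ = 0.000837 kg/kg → 0.000837 × 15000 / 9.8 = 1.28 mm
Layer 490–200 hPa: Δp = 290 hPa = 29000 Pa, q̄ = 0.000285 kg/kg → 0.000285 × 29000 / 9.8 = 0.84 mm
PW = 5.16 + 4.24 + 1.28 + 0.84 = 11.52 ≈ 11.5 mm.
Precipitation = ε × PW = 0.29 × 11.5 = 3.3 mm.

PW ≈ 11.5 mm; precipitation ≈ 3.3 mm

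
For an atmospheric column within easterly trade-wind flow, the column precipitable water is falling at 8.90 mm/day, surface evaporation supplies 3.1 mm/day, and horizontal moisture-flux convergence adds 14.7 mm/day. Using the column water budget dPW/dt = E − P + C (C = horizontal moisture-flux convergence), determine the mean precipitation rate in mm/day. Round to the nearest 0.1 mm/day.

P ≈ 26.7 mm/day

dPW/dt = -8.90 mm/day.
P = E + C − dPW/dt = 3.1 + (14.7) − (-8.90) = 26.7 mm/day.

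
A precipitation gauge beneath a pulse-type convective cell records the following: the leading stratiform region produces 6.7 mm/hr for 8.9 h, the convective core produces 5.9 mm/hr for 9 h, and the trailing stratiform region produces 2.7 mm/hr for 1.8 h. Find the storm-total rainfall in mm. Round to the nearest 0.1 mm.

total ≈ 117.6 mm

Total = Σ Rᵢ Δtᵢ = 6.7 × 8.9 + 5.9 × 9 + 2.7 × 1.8
      = 59.63 + 53.1 + 4.86 = 117.6 mm.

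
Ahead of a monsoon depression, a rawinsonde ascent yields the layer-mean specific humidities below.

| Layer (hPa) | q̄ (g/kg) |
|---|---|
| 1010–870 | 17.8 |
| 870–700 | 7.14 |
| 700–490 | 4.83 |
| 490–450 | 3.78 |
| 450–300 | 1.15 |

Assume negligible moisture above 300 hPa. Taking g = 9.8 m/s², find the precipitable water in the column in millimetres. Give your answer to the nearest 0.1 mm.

PW ≈ 51.5 mm

Precipitable water is the column-integrated vapour mass per unit area: PW = (1/g) Σ q̄ Δp, with q in kg/kg and Δp in Pa (1 kg/m² of water = 1 mm).
Layer 1010–870 hPa: Δp = 140 hPa = 14000 Pa, q̄ = 0.0178 kg/kg → 0.0178 × 14000 / 9.8 = 25.43 mm
Layer 870–700 hPa: Δp = 170 hPa = 17000 Pa, q̄ = 0.00714 kg/kg → 0.00714 × 17000 / 9.8 = 12.39 mm
Layer 700–490 hPa: Δp = 210 hPa = 21000 Pa, q̄ = 0.00483 kg/kg → 0.00483 × 21000 / 9.8 = 10.35 mm
Layer 490–450 hPa: Δp = 40 hPa = 4000 Pa, q̄ = 0.00378 kg/kg → 0.00378 × 4000 / 9.8 = 1.54 mm
Layer 450–300 hPa: Δp = 150 hPa = 15000 Pa, q̄ = 0.00115 kg/kg → 0.00115 × 15000 / 9.8 = 1.76 mm
PW = 25.43 + 12.39 + 10.35 + 1.54 + 1.76 = 51.47 ≈ 51.5 mm.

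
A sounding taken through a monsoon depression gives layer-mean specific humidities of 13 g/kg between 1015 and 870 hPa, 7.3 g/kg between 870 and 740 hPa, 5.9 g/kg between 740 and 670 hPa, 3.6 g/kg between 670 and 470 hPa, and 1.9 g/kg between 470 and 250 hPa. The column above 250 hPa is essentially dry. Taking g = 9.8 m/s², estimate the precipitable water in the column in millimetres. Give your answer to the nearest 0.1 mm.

Precipitable water is the column-integrated vapour mass per unit area: PW = (1/g) Σ q̄ Δp, with q in kg/kg and Δp in Pa (1 kg/m² of water = 1 mm).
Layer 1015–870 hPa: Δp = 145 hPa = 14500 Pa, q̄ = 0.013 kg/kg → 0.013 × 14500 / 9.8 = 19.23 mm
Layer 870–740 hPa: Δp = 130 hPa = 13000 Pa, q̄ = 0.0073 kg/kg → 0.0073 × 13000 / 9.8 = 9.68 mm
Layer 740–670 hPa: Δp = 70 hPa = 7000 Pa, q̄ = 0.0059 kg/kg → 0.0059 × 7000 / 9.8 = 4.21 mm
Layer 670–470 hPa: Δp = 200 hPa = 20000 Pa, q̄ = 0.0036 kg/kg → 0.0036 × 20000 / 9.8 = 7.35 mm
Layer 470–250 hPa: Δp = 220 hPa = 22000 Pa, q̄ = 0.0019 kg/kg → 0.0019 × 22000 / 9.8 = 4.27 mm
PW = 19.23 + 9.68 + 4.21 + 7.35 + 4.27 = 44.74 ≈ 44.7 mm.

PW ≈ 44.7 mm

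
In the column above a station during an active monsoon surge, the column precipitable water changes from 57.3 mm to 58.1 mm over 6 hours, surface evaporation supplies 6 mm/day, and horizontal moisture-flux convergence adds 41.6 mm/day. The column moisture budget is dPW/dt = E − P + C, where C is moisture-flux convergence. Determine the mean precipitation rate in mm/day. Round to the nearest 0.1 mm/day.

P ≈ 44.4 mm/day

dPW/dt = (58.1 − 57.3) mm / (6/24 day) = +3.200 mm/day.
P = E + C − dPW/dt = 6 + (41.6) − (+3.200) = 44.4 mm/day.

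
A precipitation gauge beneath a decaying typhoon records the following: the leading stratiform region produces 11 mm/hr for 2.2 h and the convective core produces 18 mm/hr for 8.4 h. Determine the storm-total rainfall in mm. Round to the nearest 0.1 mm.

Total = Σ Rᵢ Δtᵢ = 11 × 2.2 + 18 × 8.4
      = 24.2 + 151.2 = 175.4 mm.

total ≈ 175.4 mm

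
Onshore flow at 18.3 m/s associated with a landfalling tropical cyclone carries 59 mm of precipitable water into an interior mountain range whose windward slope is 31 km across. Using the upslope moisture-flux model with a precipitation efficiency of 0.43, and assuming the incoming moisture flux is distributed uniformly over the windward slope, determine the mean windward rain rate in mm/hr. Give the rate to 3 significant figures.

R ≈ 53.9 mm/hr

Incoming column moisture flux per unit ridge length: F = V × PW = 18.3 × 59 = 1079.7 mm·m/s.
Spread over the 31 km slope with efficiency ε = 0.43: R = ε·F/W = 0.43 × 1079.7 / 31000 m = 1.498e-02 mm/s.
R = 1.498e-02 × 3600 = 53.9 mm/hr.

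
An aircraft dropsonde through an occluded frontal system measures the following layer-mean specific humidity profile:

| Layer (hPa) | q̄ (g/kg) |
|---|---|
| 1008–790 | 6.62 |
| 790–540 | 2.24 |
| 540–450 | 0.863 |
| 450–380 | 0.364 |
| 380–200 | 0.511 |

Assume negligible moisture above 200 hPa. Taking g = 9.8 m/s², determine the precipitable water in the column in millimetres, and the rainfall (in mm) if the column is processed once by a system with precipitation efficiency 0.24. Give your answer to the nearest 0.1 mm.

Precipitable water is the column-integrated vapour mass per unit area: PW = (1/g) Σ q̄ Δp, with q in kg/kg and Δp in Pa (1 kg/m² of water = 1 mm).
Layer 1008–790 hPa: Δp = 218 hPa = 21800 Pa, q̄ = 0.00662 kg/kg → 0.00662 × 21800 / 9.8 = 14.73 mm
Layer 790–540 hPa: Δp = 250 hPa = 25000 Pa, q̄ = 0.00224 kg/kg → 0.00224 × 25000 / 9.8 = 5.71 mm
Layer 540–450 hPa: Δp = 90 hPa = 9000 Pa, q̄ = 0.000863 kg/kg → 0.000863 × 9000 / 9.8 = 0.79 mm
Layer 450–380 hPa: Δp = 70 hPa = 7000 Pa, q̄ = 0.000364 kg/kg → 0.000364 × 7000 / 9.8 = 0.26 mm
Layer 380–200 hPa: Δp = 180 hPa = 18000 Pa, q̄ = 0.000511 kg/kg → 0.000511 × 18000 / 9.8 = 0.94 mm
PW = 14.73 + 5.71 + 0.79 + 0.26 + 0.94 = 22.43 ≈ 22.4 mm.
Rainfall = ε × PW = 0.24 × 22.4 = 5.4 mm.

PW ≈ 22.4 mm; rainfall ≈ 5.4 mm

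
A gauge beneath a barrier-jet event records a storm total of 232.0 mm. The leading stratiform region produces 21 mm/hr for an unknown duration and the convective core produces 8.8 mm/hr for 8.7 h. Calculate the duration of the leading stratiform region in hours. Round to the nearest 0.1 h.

Known phases: 8.8 × 8.7 = 76.56 mm.
Remaining depth = 232.0 − 76.56 = 155.44 mm.
Duration = 155.44 / 21 = 7.4 h.

duration ≈ 7.4 h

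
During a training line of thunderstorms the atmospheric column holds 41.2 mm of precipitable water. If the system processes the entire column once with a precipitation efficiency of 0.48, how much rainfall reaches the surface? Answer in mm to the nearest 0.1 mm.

Rainfall = ε × PW = 0.48 × 41.2 = 19.8 mm.

rainfall ≈ 19.8 mm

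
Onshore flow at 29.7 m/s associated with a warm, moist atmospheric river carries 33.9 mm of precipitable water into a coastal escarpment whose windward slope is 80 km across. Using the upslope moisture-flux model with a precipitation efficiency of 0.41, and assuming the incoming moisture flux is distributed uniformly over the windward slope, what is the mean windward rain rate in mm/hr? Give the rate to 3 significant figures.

R ≈ 18.6 mm/hr

Incoming column moisture flux per unit ridge length: F = V × PW = 29.7 × 33.9 = 1006.83 mm·m/s.
Spread over the 80 km slope with efficiency ε = 0.41: R = ε·F/W = 0.41 × 1006.83 / 80000 m = 5.160e-03 mm/s.
R = 5.160e-03 × 3600 = 18.6 mm/hr.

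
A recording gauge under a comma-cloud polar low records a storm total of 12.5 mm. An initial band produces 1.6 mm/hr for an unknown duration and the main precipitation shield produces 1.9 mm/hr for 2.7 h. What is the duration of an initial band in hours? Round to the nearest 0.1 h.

Known phases: 1.9 × 2.7 = 5.13 mm.
Remaining depth = 12.5 − 5.13 = 7.37 mm.
Duration = 7.37 / 1.6 = 4.6 h.

duration ≈ 4.6 h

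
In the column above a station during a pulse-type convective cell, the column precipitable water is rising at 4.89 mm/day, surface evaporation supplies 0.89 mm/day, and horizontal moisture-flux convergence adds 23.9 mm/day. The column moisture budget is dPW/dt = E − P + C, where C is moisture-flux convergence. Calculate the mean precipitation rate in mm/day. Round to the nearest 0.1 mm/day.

P ≈ 19.9 mm/day

dPW/dt = +4.89 mm/day.
P = E + C − dPW/dt = 0.89 + (23.9) − (+4.89) = 19.9 mm/day.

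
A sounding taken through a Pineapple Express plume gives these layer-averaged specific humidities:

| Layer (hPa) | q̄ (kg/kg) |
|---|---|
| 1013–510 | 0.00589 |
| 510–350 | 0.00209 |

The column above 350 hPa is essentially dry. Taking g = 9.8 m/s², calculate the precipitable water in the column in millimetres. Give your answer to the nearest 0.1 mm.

Precipitable water is the column-integrated vapour mass per unit area: PW = (1/g) Σ q̄ Δp, with q in kg/kg and Δp in Pa (1 kg/m² of water = 1 mm).
Layer 1013–510 hPa: Δp = 503 hPa = 50300 Pa, q̄ = 0.00589 kg/kg → 0.00589 × 50300 / 9.8 = 30.23 mm
Layer 510–350 hPa: Δp = 160 hPa = 16000 Pa, q̄ = 0.00209 kg/kg → 0.00209 × 16000 / 9.8 = 3.41 mm
PW = 30.23 + 3.41 = 33.64 ≈ 33.6 mm.

PW ≈ 33.6 mm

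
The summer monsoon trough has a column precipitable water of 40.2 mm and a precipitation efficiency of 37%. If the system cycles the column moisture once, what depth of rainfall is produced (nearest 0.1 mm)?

rainfall ≈ 14.9 mm

Rainfall = ε × PW = 0.37 × 40.2 = 14.9 mm.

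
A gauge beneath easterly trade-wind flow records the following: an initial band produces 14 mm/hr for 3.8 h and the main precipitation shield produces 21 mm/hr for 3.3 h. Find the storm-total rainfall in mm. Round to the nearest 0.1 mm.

Total = Σ Rᵢ Δtᵢ = 14 × 3.8 + 21 × 3.3
      = 53.2 + 69.3 = 122.5 mm.

total ≈ 122.5 mm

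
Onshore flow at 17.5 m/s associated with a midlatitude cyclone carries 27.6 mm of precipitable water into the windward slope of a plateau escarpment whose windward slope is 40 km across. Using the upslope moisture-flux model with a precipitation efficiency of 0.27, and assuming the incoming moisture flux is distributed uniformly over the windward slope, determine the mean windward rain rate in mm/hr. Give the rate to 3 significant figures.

Incoming column moisture flux per unit ridge length: F = V × PW = 17.5 × 27.6 = 483 mm·m/s.
Spread over the 40 km slope with efficiency ε = 0.27: R = ε·F/W = 0.27 × 483 / 40000 m = 3.260e-03 mm/s.
R = 3.260e-03 × 3600 = 11.7 mm/hr.

R ≈ 11.7 mm/hr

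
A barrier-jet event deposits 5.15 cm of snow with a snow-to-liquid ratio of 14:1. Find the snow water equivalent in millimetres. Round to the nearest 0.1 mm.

SWE ≈ 3.7 mm

SWE = snow depth / ratio = 5.15 cm / 14 = 0.368 cm = 3.7 mm.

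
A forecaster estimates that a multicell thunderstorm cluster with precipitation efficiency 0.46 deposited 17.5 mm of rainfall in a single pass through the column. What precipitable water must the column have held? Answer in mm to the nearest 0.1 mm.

PW = rainfall / ε = 17.5 / 0.46 = 38.0 mm.

PW ≈ 38.0 mm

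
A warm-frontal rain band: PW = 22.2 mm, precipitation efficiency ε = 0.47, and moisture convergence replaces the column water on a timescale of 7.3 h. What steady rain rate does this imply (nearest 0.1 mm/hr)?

R ≈ 1.4 mm/hr

Each overturning extracts ε × PW = 0.47 × 22.2 = 10.434 mm.
Rate = ε·PW / τ = 10.434 / 7.3 h = 1.4 mm/hr.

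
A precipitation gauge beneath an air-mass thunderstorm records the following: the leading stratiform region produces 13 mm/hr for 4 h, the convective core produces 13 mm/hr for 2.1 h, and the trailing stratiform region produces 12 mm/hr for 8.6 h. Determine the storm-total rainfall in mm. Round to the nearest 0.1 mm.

total ≈ 182.5 mm

Total = Σ Rᵢ Δtᵢ = 13 × 4 + 13 × 2.1 + 12 × 8.6
      = 52 + 27.3 + 103.2 = 182.5 mm.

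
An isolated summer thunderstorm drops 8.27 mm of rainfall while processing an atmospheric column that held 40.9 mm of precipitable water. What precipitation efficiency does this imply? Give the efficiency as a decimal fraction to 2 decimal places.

ε = rainfall / PW = 8.27 / 40.9 = 0.20.

ε ≈ 0.20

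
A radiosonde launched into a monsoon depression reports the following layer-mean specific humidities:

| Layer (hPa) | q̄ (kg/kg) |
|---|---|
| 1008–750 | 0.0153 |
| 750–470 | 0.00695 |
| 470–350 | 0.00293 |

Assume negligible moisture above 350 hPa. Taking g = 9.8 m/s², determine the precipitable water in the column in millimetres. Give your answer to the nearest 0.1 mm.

PW ≈ 63.7 mm

Precipitable water is the column-integrated vapour mass per unit area: PW = (1/g) Σ q̄ Δp, with q in kg/kg and Δp in Pa (1 kg/m² of water = 1 mm).
Layer 1008–750 hPa: Δp = 258 hPa = 25800 Pa, q̄ = 0.0153 kg/kg → 0.0153 × 25800 / 9.8 = 40.28 mm
Layer 750–470 hPa: Δp = 280 hPa = 28000 Pa, q̄ = 0.00695 kg/kg → 0.00695 × 28000 / 9.8 = 19.86 mm
Layer 470–350 hPa: Δp = 120 hPa = 12000 Pa, q̄ = 0.00293 kg/kg → 0.00293 × 12000 / 9.8 = 3.59 mm
PW = 40.28 + 19.86 + 3.59 = 63.73 ≈ 63.7 mm.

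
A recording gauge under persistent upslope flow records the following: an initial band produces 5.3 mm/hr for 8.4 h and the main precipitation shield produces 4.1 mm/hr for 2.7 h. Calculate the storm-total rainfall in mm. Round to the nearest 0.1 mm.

Total = Σ Rᵢ Δtᵢ = 5.3 × 8.4 + 4.1 × 2.7
      = 44.52 + 11.07 = 55.6 mm.

total ≈ 55.6 mm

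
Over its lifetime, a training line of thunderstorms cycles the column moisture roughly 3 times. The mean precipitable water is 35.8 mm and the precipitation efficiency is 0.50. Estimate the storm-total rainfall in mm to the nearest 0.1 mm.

rainfall ≈ 53.7 mm

Each cycle deposits ε × PW = 0.50 × 35.8 = 17.9 mm.
Over 3 cycles: 3 × 17.9 = 53.7 mm.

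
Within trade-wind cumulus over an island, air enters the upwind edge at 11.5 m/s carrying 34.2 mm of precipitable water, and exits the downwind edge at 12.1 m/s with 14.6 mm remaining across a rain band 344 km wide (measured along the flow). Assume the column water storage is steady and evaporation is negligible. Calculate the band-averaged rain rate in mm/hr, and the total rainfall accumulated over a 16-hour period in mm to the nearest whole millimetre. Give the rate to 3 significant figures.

Column moisture flux per unit crosswind length is F = V × PW.
Inflow: F_in = 11.5 × 34.2 = 393.3 mm·m/s
Outflow: F_out = 12.1 × 14.6 = 176.66 mm·m/s
Steady-state rate R = (F_in − F_out)/L = (393.3 − 176.66) / 344000 m = 6.298e-04 mm/s.
R = 6.298e-04 × 3600 = 2.27 mm/hr.
Over 16 h: total = 2.27 × 16 = 36.32 ≈ 36 mm.

R ≈ 2.27 mm/hr; total ≈ 36 mm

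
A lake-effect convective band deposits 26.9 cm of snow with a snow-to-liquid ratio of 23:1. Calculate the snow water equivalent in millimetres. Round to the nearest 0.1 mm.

SWE ≈ 11.7 mm

SWE = snow depth / ratio = 26.9 cm / 23 = 1.170 cm = 11.7 mm.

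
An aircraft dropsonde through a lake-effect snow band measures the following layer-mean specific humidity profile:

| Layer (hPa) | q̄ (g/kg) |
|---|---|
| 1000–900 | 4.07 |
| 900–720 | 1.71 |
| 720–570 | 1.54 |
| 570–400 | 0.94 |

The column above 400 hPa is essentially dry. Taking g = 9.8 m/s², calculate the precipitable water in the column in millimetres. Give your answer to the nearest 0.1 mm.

PW ≈ 11.3 mm

Precipitable water is the column-integrated vapour mass per unit area: PW = (1/g) Σ q̄ Δp, with q in kg/kg and Δp in Pa (1 kg/m² of water = 1 mm).
Layer 1000–900 hPa: Δp = 100 hPa = 10000 Pa, q̄ = 0.00407 kg/kg → 0.00407 × 10000 / 9.8 = 4.15 mm
Layer 900–720 hPa: Δp = 180 hPa = 18000 Pa, q̄ = 0.00171 kg/kg → 0.00171 × 18000 / 9.8 = 3.14 mm
Layer 720–570 hPa: Δp = 150 hPa = 15000 Pa, q̄ = 0.00154 kg/kg → 0.00154 × 15000 / 9.8 = 2.36 mm
Layer 570–400 hPa: Δp = 170 hPa = 17000 Pa, q̄ = 0.00094 kg/kg → 0.00094 × 17000 / 9.8 = 1.63 mm
PW = 4.15 + 3.14 + 2.36 + 1.63 = 11.28 ≈ 11.3 mm.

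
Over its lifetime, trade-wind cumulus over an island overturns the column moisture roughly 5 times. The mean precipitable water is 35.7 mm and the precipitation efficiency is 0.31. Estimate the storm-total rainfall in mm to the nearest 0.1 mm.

Each cycle deposits ε × PW = 0.31 × 35.7 = 11.067 mm.
Over 5 cycles: 5 × 11.067 = 55.3 mm.

rainfall ≈ 55.3 mm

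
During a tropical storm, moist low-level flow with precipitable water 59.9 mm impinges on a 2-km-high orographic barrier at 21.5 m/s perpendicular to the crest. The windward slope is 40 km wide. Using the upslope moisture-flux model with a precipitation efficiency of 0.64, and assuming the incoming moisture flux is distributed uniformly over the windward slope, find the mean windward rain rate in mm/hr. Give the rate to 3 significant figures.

R ≈ 74.2 mm/hr

Incoming column moisture flux per unit ridge length: F = V × PW = 21.5 × 59.9 = 1287.85 mm·m/s.
Spread over the 40 km slope with efficiency ε = 0.64: R = ε·F/W = 0.64 × 1287.85 / 40000 m = 2.061e-02 mm/s.
R = 2.061e-02 × 3600 = 74.2 mm/hr.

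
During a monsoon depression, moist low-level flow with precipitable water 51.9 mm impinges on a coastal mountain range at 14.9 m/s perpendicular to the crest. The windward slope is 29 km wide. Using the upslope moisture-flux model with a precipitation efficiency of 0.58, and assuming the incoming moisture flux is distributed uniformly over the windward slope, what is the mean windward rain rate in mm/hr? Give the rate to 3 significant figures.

Incoming column moisture flux per unit ridge length: F = V × PW = 14.9 × 51.9 = 773.31 mm·m/s.
Spread over the 29 km slope with efficiency ε = 0.58: R = ε·F/W = 0.58 × 773.31 / 29000 m = 1.547e-02 mm/s.
R = 1.547e-02 × 3600 = 55.7 mm/hr.

R ≈ 55.7 mm/hr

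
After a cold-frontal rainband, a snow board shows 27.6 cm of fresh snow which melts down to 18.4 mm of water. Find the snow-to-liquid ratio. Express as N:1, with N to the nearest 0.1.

Ratio = snow depth / SWE = 276 mm / 18.4 mm = 15.0, i.e. 15.0:1.

ratio ≈ 15.0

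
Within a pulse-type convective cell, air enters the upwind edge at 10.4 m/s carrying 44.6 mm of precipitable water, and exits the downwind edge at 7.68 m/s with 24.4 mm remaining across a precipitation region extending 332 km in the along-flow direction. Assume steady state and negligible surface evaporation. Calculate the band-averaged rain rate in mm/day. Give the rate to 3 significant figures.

Column moisture flux per unit crosswind length is F = V × PW.
Inflow: F_in = 10.4 × 44.6 = 463.84 mm·m/s
Outflow: F_out = 7.68 × 24.4 = 187.392 mm·m/s
Steady-state rate R = (F_in − F_out)/L = (463.84 − 187.392) / 332000 m = 8.327e-04 mm/s.
R = 8.327e-04 × 3600 × 24 = 71.9 mm/day.

R ≈ 71.9 mm/day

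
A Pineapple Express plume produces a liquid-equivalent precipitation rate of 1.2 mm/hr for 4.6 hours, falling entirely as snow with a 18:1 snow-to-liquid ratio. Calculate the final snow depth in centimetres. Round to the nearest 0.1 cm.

Liquid-equivalent depth = 1.2 × 4.6 = 5.52 mm.
Snow depth = 5.52 mm × 18 = 99.36 mm = 9.9 cm.

snow depth ≈ 9.9 cm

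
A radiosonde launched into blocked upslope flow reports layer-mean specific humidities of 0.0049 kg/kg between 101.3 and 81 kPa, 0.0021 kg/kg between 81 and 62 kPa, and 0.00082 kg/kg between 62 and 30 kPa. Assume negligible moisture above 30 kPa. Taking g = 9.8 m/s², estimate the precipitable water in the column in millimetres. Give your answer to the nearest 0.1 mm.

PW ≈ 16.9 mm

Precipitable water is the column-integrated vapour mass per unit area: PW = (1/g) Σ q̄ Δp, with q in kg/kg and Δp in Pa (1 kg/m² of water = 1 mm).
Layer 101.3–81 kPa: Δp = 203 hPa = 20300 Pa, q̄ = 0.0049 kg/kg → 0.0049 × 20300 / 9.8 = 10.15 mm
Layer 81–62 kPa: Δp = 190 hPa = 19000 Pa, q̄ = 0.0021 kg/kg → 0.0021 × 19000 / 9.8 = 4.07 mm
Layer 62–30 kPa: Δp = 320 hPa = 32000 Pa, q̄ = 0.00082 kg/kg → 0.00082 × 32000 / 9.8 = 2.68 mm
PW = 10.15 + 4.07 + 2.68 = 16.90 ≈ 16.9 mm.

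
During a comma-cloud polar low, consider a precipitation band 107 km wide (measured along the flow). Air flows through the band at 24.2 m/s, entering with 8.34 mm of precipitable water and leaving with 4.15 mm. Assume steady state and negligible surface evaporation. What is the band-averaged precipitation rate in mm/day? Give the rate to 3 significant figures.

Column moisture flux per unit crosswind length is F = V × PW.
Inflow: F_in = 24.2 × 8.34 = 201.828 mm·m/s
Outflow: F_out = 24.2 × 4.15 = 100.43 mm·m/s
Steady-state rate R = (F_in − F_out)/L = (201.828 − 100.43) / 107000 m = 9.476e-04 mm/s.
R = 9.476e-04 × 3600 × 24 = 81.9 mm/day.

R ≈ 81.9 mm/day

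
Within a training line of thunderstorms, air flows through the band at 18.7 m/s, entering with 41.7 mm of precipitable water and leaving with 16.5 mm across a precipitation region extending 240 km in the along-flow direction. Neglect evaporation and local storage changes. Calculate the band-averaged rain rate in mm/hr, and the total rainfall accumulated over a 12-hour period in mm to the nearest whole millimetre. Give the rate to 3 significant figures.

Column moisture flux per unit crosswind length is F = V × PW.
Inflow: F_in = 18.7 × 41.7 = 779.79 mm·m/s
Outflow: F_out = 18.7 × 16.5 = 308.55 mm·m/s
Steady-state rate R = (F_in − F_out)/L = (779.79 − 308.55) / 240000 m = 1.964e-03 mm/s.
R = 1.964e-03 × 3600 = 7.07 mm/hr.
Over 12 h: total = 7.07 × 12 = 84.84 ≈ 85 mm.

R ≈ 7.07 mm/hr; total ≈ 85 mm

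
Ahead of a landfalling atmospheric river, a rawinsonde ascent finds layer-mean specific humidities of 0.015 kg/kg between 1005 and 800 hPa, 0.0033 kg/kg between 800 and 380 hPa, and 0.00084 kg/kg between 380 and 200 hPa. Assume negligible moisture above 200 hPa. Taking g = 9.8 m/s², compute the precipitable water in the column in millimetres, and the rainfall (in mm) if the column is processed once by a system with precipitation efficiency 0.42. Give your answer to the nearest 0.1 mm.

PW ≈ 47.1 mm; rainfall ≈ 19.8 mm

Precipitable water is the column-integrated vapour mass per unit area: PW = (1/g) Σ q̄ Δp, with q in kg/kg and Δp in Pa (1 kg/m² of water = 1 mm).
Layer 1005–800 hPa: Δp = 205 hPa = 20500 Pa, q̄ = 0.015 kg/kg → 0.015 × 20500 / 9.8 = 31.38 mm
Layer 800–380 hPa: Δp = 420 hPa = 42000 Pa, q̄ = 0.0033 kg/kg → 0.0033 × 42000 / 9.8 = 14.14 mm
Layer 380–200 hPa: Δp = 180 hPa = 18000 Pa, q̄ = 0.00084 kg/kg → 0.00084 × 18000 / 9.8 = 1.54 mm
PW = 31.38 + 14.14 + 1.54 = 47.06 ≈ 47.1 mm.
Rainfall = ε × PW = 0.42 × 47.1 = 19.8 mm.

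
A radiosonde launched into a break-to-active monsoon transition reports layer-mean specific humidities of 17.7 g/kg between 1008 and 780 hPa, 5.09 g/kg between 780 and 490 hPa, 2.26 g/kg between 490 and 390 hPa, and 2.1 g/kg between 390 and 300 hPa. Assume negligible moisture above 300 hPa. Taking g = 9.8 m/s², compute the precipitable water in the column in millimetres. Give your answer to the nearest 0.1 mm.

PW ≈ 60.5 mm

Precipitable water is the column-integrated vapour mass per unit area: PW = (1/g) Σ q̄ Δp, with q in kg/kg and Δp in Pa (1 kg/m² of water = 1 mm).
Layer 1008–780 hPa: Δp = 228 hPa = 22800 Pa, q̄ = 0.0177 kg/kg → 0.0177 × 22800 / 9.8 = 41.18 mm
Layer 780–490 hPa: Δp = 290 hPa = 29000 Pa, q̄ = 0.00509 kg/kg → 0.00509 × 29000 / 9.8 = 15.06 mm
Layer 490–390 hPa: Δp = 100 hPa = 10000 Pa, q̄ = 0.00226 kg/kg → 0.00226 × 10000 / 9.8 = 2.31 mm
Layer 390–300 hPa: Δp = 90 hPa = 9000 Pa, q̄ = 0.0021 kg/kg → 0.0021 × 9000 / 9.8 = 1.93 mm
PW = 41.18 + 15.06 + 2.31 + 1.93 = 60.48 ≈ 60.5 mm.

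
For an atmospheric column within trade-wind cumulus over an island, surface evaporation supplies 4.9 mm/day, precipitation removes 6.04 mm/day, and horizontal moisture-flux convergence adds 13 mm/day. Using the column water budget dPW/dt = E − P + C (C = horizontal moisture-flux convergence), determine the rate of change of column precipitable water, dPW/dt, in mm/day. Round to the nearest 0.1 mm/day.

dPW/dt ≈ 11.9 mm/day

dPW/dt = E − P + C = 4.9 − 6.04 + (13) = 11.9 mm/day.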